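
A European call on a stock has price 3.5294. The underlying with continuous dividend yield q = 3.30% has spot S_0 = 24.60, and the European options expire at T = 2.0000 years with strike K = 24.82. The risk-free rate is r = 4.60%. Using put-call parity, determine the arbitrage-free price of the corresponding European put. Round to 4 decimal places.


Answer: Put price = 3.1390

Derivation:
Put-call parity: C - P = S_0 * exp(-qT) - K * exp(-rT).
S_0 * exp(-qT) = 24.6000 * 0.93613086 = 23.02881926
K * exp(-rT) = 24.8200 * 0.91210515 = 22.63844981
P = C - S*exp(-qT) + K*exp(-rT)
P = 3.5294 - 23.02881926 + 22.63844981 = 3.1390


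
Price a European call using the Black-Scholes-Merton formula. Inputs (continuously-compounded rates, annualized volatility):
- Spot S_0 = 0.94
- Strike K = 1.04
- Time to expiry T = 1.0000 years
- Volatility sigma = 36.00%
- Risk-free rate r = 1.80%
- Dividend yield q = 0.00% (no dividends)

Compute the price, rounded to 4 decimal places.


d1 = (ln(S/K) + (r - q + 0.5*sigma^2) * T) / (sigma * sqrt(T)) = -0.05082255
d2 = d1 - sigma * sqrt(T) = -0.41082255
exp(-rT) = 0.98216103; exp(-qT) = 1.00000000
C = S_0 * exp(-qT) * N(d1) - K * exp(-rT) * N(d2)
N(d1) = 0.47973346; N(d2) = 0.34060133
C = 0.9400 * 1.00000000 * 0.47973346 - 1.0400 * 0.98216103 * 0.34060133 = 0.1030

Answer: Price = 0.1030


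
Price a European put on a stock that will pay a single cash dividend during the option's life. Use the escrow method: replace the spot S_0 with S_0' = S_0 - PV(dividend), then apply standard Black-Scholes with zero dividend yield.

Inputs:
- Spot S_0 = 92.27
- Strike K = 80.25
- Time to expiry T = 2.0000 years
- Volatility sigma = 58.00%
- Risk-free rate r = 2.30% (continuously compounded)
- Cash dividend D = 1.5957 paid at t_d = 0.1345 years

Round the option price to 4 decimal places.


PV(D) = D * exp(-r * t_d) = 1.5957 * 0.99691128 = 1.59077133
S_0' = S_0 - PV(D) = 92.2700 - 1.59077133 = 90.67922867
d1 = (ln(S_0'/K) + (r + sigma^2/2)*T) / (sigma*sqrt(T)) = 0.61516042
d2 = d1 - sigma*sqrt(T) = -0.20508345
exp(-rT) = 0.95504196
N(-d1) = 0.26922439; N(-d2) = 0.58124654
P = K * exp(-rT) * N(-d2) - S_0' * N(-d1) = 80.2500 * 0.95504196 * 0.58124654 - 90.67922867 * 0.26922439 = 20.1349

Answer: Price = 20.1349


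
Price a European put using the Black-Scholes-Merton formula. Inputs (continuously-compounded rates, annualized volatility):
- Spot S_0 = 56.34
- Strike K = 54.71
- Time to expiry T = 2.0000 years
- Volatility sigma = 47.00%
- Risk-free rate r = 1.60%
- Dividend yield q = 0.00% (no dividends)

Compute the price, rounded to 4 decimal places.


d1 = (ln(S/K) + (r - q + 0.5*sigma^2) * T) / (sigma * sqrt(T)) = 0.42465261
d2 = d1 - sigma * sqrt(T) = -0.24002777
exp(-rT) = 0.96850658; exp(-qT) = 1.00000000
P = K * exp(-rT) * N(-d2) - S_0 * exp(-qT) * N(-d1)
N(-d1) = 0.33554497; N(-d2) = 0.59484563
P = 54.7100 * 0.96850658 * 0.59484563 - 56.3400 * 1.00000000 * 0.33554497 = 12.6145

Answer: Price = 12.6145


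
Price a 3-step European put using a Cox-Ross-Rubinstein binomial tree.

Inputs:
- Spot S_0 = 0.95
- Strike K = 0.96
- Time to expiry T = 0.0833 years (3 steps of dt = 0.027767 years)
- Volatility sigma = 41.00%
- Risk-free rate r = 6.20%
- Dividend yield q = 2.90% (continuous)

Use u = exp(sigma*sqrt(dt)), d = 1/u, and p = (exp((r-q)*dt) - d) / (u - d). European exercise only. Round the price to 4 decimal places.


Answer: Price = V(0,0) = 0.0523

Derivation:
dt = T/N = 0.027767
u = exp(sigma*sqrt(dt)) = 1.070708; d = 1/u = 0.933962
p = (exp((r-q)*dt) - d) / (u - d) = 0.489631
Discount per step: exp(-r*dt) = 0.998280
Stock lattice S(k, i) with i counting down-moves:
  k=0: S(0,0) = 0.9500
  k=1: S(1,0) = 1.0172; S(1,1) = 0.8873
  k=2: S(2,0) = 1.0891; S(2,1) = 0.9500; S(2,2) = 0.8287
  k=3: S(3,0) = 1.1661; S(3,1) = 1.0172; S(3,2) = 0.8873; S(3,3) = 0.7739
Terminal payoffs V(N, i) = max(K - S_T, 0):
  V(3,0) = 0.000000; V(3,1) = 0.000000; V(3,2) = 0.072736; V(3,3) = 0.186053
Backward induction: V(k, i) = exp(-r*dt) * [p * V(k+1, i) + (1-p) * V(k+1, i+1)].
  V(2,0) = exp(-r*dt) * [p*0.000000 + (1-p)*0.000000] = 0.000000
  V(2,1) = exp(-r*dt) * [p*0.000000 + (1-p)*0.072736] = 0.037058
  V(2,2) = exp(-r*dt) * [p*0.072736 + (1-p)*0.186053] = 0.130345
  V(1,0) = exp(-r*dt) * [p*0.000000 + (1-p)*0.037058] = 0.018881
  V(1,1) = exp(-r*dt) * [p*0.037058 + (1-p)*0.130345] = 0.084524
  V(0,0) = exp(-r*dt) * [p*0.018881 + (1-p)*0.084524] = 0.052293


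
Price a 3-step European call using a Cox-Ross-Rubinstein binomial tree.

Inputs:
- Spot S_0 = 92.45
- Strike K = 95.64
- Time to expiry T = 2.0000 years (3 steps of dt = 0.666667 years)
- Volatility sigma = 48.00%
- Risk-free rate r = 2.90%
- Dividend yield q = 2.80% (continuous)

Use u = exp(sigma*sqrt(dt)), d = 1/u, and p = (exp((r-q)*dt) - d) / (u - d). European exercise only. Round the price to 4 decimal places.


Answer: Price = V(0,0) = 24.0392

Derivation:
dt = T/N = 0.666667
u = exp(sigma*sqrt(dt)) = 1.479817; d = 1/u = 0.675759
p = (exp((r-q)*dt) - d) / (u - d) = 0.404085
Discount per step: exp(-r*dt) = 0.980852
Stock lattice S(k, i) with i counting down-moves:
  k=0: S(0,0) = 92.4500
  k=1: S(1,0) = 136.8091; S(1,1) = 62.4739
  k=2: S(2,0) = 202.4524; S(2,1) = 92.4500; S(2,2) = 42.2173
  k=3: S(3,0) = 299.5924; S(3,1) = 136.8091; S(3,2) = 62.4739; S(3,3) = 28.5288
Terminal payoffs V(N, i) = max(S_T - K, 0):
  V(3,0) = 203.952445; V(3,1) = 41.169072; V(3,2) = 0.000000; V(3,3) = 0.000000
Backward induction: V(k, i) = exp(-r*dt) * [p * V(k+1, i) + (1-p) * V(k+1, i+1)].
  V(2,0) = exp(-r*dt) * [p*203.952445 + (1-p)*41.169072] = 104.899598
  V(2,1) = exp(-r*dt) * [p*41.169072 + (1-p)*0.000000] = 16.317267
  V(2,2) = exp(-r*dt) * [p*0.000000 + (1-p)*0.000000] = 0.000000
  V(1,0) = exp(-r*dt) * [p*104.899598 + (1-p)*16.317267] = 51.114234
  V(1,1) = exp(-r*dt) * [p*16.317267 + (1-p)*0.000000] = 6.467312
  V(0,0) = exp(-r*dt) * [p*51.114234 + (1-p)*6.467312] = 24.039183


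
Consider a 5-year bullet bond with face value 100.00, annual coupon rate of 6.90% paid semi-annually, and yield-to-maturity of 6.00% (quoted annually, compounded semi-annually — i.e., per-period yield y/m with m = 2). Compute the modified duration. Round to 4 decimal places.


Answer: Modified duration = 4.2018

Derivation:
Coupon per period c = face * coupon_rate / m = 3.450000
Periods per year m = 2; per-period yield y/m = 0.030000
Number of cashflows N = 10
Cashflows (t years, CF_t, discount factor 1/(1+y/m)^(m*t), PV):
  t = 0.5000: CF_t = 3.450000, DF = 0.970874, PV = 3.349515
  t = 1.0000: CF_t = 3.450000, DF = 0.942596, PV = 3.251956
  t = 1.5000: CF_t = 3.450000, DF = 0.915142, PV = 3.157239
  t = 2.0000: CF_t = 3.450000, DF = 0.888487, PV = 3.065280
  t = 2.5000: CF_t = 3.450000, DF = 0.862609, PV = 2.976000
  t = 3.0000: CF_t = 3.450000, DF = 0.837484, PV = 2.889321
  t = 3.5000: CF_t = 3.450000, DF = 0.813092, PV = 2.805166
  t = 4.0000: CF_t = 3.450000, DF = 0.789409, PV = 2.723462
  t = 4.5000: CF_t = 3.450000, DF = 0.766417, PV = 2.644138
  t = 5.0000: CF_t = 103.450000, DF = 0.744094, PV = 76.976515
Price P = sum_t PV_t = 103.838591
First compute Macaulay numerator sum_t t * PV_t:
  t * PV_t at t = 0.5000: 1.674757
  t * PV_t at t = 1.0000: 3.251956
  t * PV_t at t = 1.5000: 4.735858
  t * PV_t at t = 2.0000: 6.130561
  t * PV_t at t = 2.5000: 7.440001
  t * PV_t at t = 3.0000: 8.667962
  t * PV_t at t = 3.5000: 9.818080
  t * PV_t at t = 4.0000: 10.893847
  t * PV_t at t = 4.5000: 11.898620
  t * PV_t at t = 5.0000: 384.882577
Macaulay duration D = 449.394219 / 103.838591 = 4.327815
Modified duration = D / (1 + y/m) = 4.327815 / (1 + 0.030000) = 4.201762


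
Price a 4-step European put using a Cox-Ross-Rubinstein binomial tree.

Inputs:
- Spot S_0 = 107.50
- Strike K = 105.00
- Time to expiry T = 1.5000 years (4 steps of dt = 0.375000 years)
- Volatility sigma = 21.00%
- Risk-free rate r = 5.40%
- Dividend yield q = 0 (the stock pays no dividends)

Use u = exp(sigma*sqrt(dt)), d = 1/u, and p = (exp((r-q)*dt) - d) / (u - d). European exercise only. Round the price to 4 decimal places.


Answer: Price = V(0,0) = 5.6785

Derivation:
dt = T/N = 0.375000
u = exp(sigma*sqrt(dt)) = 1.137233; d = 1/u = 0.879327
p = (exp((r-q)*dt) - d) / (u - d) = 0.547212
Discount per step: exp(-r*dt) = 0.979954
Stock lattice S(k, i) with i counting down-moves:
  k=0: S(0,0) = 107.5000
  k=1: S(1,0) = 122.2526; S(1,1) = 94.5277
  k=2: S(2,0) = 139.0297; S(2,1) = 107.5000; S(2,2) = 83.1208
  k=3: S(3,0) = 158.1091; S(3,1) = 122.2526; S(3,2) = 94.5277; S(3,3) = 73.0903
  k=4: S(4,0) = 179.8069; S(4,1) = 139.0297; S(4,2) = 107.5000; S(4,3) = 83.1208; S(4,4) = 64.2703
Terminal payoffs V(N, i) = max(K - S_T, 0):
  V(4,0) = 0.000000; V(4,1) = 0.000000; V(4,2) = 0.000000; V(4,3) = 21.879245; V(4,4) = 40.729676
Backward induction: V(k, i) = exp(-r*dt) * [p * V(k+1, i) + (1-p) * V(k+1, i+1)].
  V(3,0) = exp(-r*dt) * [p*0.000000 + (1-p)*0.000000] = 0.000000
  V(3,1) = exp(-r*dt) * [p*0.000000 + (1-p)*0.000000] = 0.000000
  V(3,2) = exp(-r*dt) * [p*0.000000 + (1-p)*21.879245] = 9.708066
  V(3,3) = exp(-r*dt) * [p*21.879245 + (1-p)*40.729676] = 29.804793
  V(2,0) = exp(-r*dt) * [p*0.000000 + (1-p)*0.000000] = 0.000000
  V(2,1) = exp(-r*dt) * [p*0.000000 + (1-p)*9.708066] = 4.307578
  V(2,2) = exp(-r*dt) * [p*9.708066 + (1-p)*29.804793] = 18.430598
  V(1,0) = exp(-r*dt) * [p*0.000000 + (1-p)*4.307578] = 1.911320
  V(1,1) = exp(-r*dt) * [p*4.307578 + (1-p)*18.430598] = 10.487768
  V(0,0) = exp(-r*dt) * [p*1.911320 + (1-p)*10.487768] = 5.678471


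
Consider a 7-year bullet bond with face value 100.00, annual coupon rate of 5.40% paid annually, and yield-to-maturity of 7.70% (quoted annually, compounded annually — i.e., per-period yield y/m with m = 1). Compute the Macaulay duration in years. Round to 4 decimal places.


Coupon per period c = face * coupon_rate / m = 5.400000
Periods per year m = 1; per-period yield y/m = 0.077000
Number of cashflows N = 7
Cashflows (t years, CF_t, discount factor 1/(1+y/m)^(m*t), PV):
  t = 1.0000: CF_t = 5.400000, DF = 0.928505, PV = 5.013928
  t = 2.0000: CF_t = 5.400000, DF = 0.862122, PV = 4.655457
  t = 3.0000: CF_t = 5.400000, DF = 0.800484, PV = 4.322616
  t = 4.0000: CF_t = 5.400000, DF = 0.743254, PV = 4.013571
  t = 5.0000: CF_t = 5.400000, DF = 0.690115, PV = 3.726621
  t = 6.0000: CF_t = 5.400000, DF = 0.640775, PV = 3.460187
  t = 7.0000: CF_t = 105.400000, DF = 0.594963, PV = 62.709117
Price P = sum_t PV_t = 87.901497
Macaulay numerator sum_t t * PV_t:
  t * PV_t at t = 1.0000: 5.013928
  t * PV_t at t = 2.0000: 9.310915
  t * PV_t at t = 3.0000: 12.967848
  t * PV_t at t = 4.0000: 16.054284
  t * PV_t at t = 5.0000: 18.633106
  t * PV_t at t = 6.0000: 20.761121
  t * PV_t at t = 7.0000: 438.963821
Macaulay duration D = (sum_t t * PV_t) / P = 521.705021 / 87.901497 = 5.935110

Answer: Macaulay duration = 5.9351 years


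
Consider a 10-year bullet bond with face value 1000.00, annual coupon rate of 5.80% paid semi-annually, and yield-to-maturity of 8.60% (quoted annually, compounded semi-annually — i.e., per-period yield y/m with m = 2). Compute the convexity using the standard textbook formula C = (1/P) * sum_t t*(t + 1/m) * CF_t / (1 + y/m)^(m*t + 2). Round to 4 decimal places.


Coupon per period c = face * coupon_rate / m = 29.000000
Periods per year m = 2; per-period yield y/m = 0.043000
Number of cashflows N = 20
Cashflows (t years, CF_t, discount factor 1/(1+y/m)^(m*t), PV):
  t = 0.5000: CF_t = 29.000000, DF = 0.958773, PV = 27.804410
  t = 1.0000: CF_t = 29.000000, DF = 0.919245, PV = 26.658112
  t = 1.5000: CF_t = 29.000000, DF = 0.881347, PV = 25.559071
  t = 2.0000: CF_t = 29.000000, DF = 0.845012, PV = 24.505342
  t = 2.5000: CF_t = 29.000000, DF = 0.810174, PV = 23.495054
  t = 3.0000: CF_t = 29.000000, DF = 0.776773, PV = 22.526418
  t = 3.5000: CF_t = 29.000000, DF = 0.744749, PV = 21.597717
  t = 4.0000: CF_t = 29.000000, DF = 0.714045, PV = 20.707303
  t = 4.5000: CF_t = 29.000000, DF = 0.684607, PV = 19.853598
  t = 5.0000: CF_t = 29.000000, DF = 0.656382, PV = 19.035089
  t = 5.5000: CF_t = 29.000000, DF = 0.629322, PV = 18.250325
  t = 6.0000: CF_t = 29.000000, DF = 0.603376, PV = 17.497915
  t = 6.5000: CF_t = 29.000000, DF = 0.578501, PV = 16.776524
  t = 7.0000: CF_t = 29.000000, DF = 0.554651, PV = 16.084875
  t = 7.5000: CF_t = 29.000000, DF = 0.531784, PV = 15.421740
  t = 8.0000: CF_t = 29.000000, DF = 0.509860, PV = 14.785944
  t = 8.5000: CF_t = 29.000000, DF = 0.488840, PV = 14.176361
  t = 9.0000: CF_t = 29.000000, DF = 0.468687, PV = 13.591909
  t = 9.5000: CF_t = 29.000000, DF = 0.449364, PV = 13.031552
  t = 10.0000: CF_t = 1029.000000, DF = 0.430838, PV = 443.332129
Price P = sum_t PV_t = 814.691387
Convexity numerator sum_t t*(t + 1/m) * CF_t / (1+y/m)^(m*t + 2):
  t = 0.5000: term = 12.779536
  t = 1.0000: term = 36.758013
  t = 1.5000: term = 70.485163
  t = 2.0000: term = 112.632092
  t = 2.5000: term = 161.982875
  t = 3.0000: term = 217.426678
  t = 3.5000: term = 277.950371
  t = 4.0000: term = 342.631604
  t = 4.5000: term = 410.632315
  t = 5.0000: term = 481.192656
  t = 5.5000: term = 553.625299
  t = 6.0000: term = 627.310110
  t = 6.5000: term = 701.689161
  t = 7.0000: term = 776.262071
  t = 7.5000: term = 850.581642
  t = 8.0000: term = 924.249787
  t = 8.5000: term = 996.913720
  t = 9.0000: term = 1068.262404
  t = 9.5000: term = 1138.023227
  t = 10.0000: term = 42790.749010
Convexity = (1/P) * sum = 52552.137732 / 814.691387 = 64.505577

Answer: Convexity = 64.5056


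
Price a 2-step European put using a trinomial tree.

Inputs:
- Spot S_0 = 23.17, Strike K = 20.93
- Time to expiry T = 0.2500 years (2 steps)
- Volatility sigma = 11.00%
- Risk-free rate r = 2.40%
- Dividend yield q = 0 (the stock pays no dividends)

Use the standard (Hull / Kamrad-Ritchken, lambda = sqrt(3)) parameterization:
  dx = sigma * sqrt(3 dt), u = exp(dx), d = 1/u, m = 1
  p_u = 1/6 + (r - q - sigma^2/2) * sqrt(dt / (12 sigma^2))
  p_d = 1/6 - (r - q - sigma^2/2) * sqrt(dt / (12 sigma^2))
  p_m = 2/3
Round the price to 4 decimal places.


dt = T/N = 0.125000; dx = sigma*sqrt(3*dt) = 0.067361
u = exp(dx) = 1.069682; d = 1/u = 0.934858
p_u = 0.183321, p_m = 0.666667, p_d = 0.150012
Discount per step: exp(-r*dt) = 0.997004
Stock lattice S(k, j) with j the centered position index:
  k=0: S(0,+0) = 23.1700
  k=1: S(1,-1) = 21.6607; S(1,+0) = 23.1700; S(1,+1) = 24.7845
  k=2: S(2,-2) = 20.2496; S(2,-1) = 21.6607; S(2,+0) = 23.1700; S(2,+1) = 24.7845; S(2,+2) = 26.5115
Terminal payoffs V(N, j) = max(K - S_T, 0):
  V(2,-2) = 0.680372; V(2,-1) = 0.000000; V(2,+0) = 0.000000; V(2,+1) = 0.000000; V(2,+2) = 0.000000
Backward induction: V(k, j) = exp(-r*dt) * [p_u * V(k+1, j+1) + p_m * V(k+1, j) + p_d * V(k+1, j-1)]
  V(1,-1) = exp(-r*dt) * [p_u*0.000000 + p_m*0.000000 + p_d*0.680372] = 0.101758
  V(1,+0) = exp(-r*dt) * [p_u*0.000000 + p_m*0.000000 + p_d*0.000000] = 0.000000
  V(1,+1) = exp(-r*dt) * [p_u*0.000000 + p_m*0.000000 + p_d*0.000000] = 0.000000
  V(0,+0) = exp(-r*dt) * [p_u*0.000000 + p_m*0.000000 + p_d*0.101758] = 0.015219

Answer: Price = V(0,0) = 0.0152


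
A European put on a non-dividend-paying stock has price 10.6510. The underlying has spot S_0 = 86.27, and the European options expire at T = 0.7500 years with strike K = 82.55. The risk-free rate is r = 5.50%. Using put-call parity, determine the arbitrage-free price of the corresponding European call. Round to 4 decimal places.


Answer: Call price = 17.7069

Derivation:
Put-call parity: C - P = S_0 * exp(-qT) - K * exp(-rT).
S_0 * exp(-qT) = 86.2700 * 1.00000000 = 86.27000000
K * exp(-rT) = 82.5500 * 0.95958920 = 79.21408868
C = P + S*exp(-qT) - K*exp(-rT)
C = 10.6510 + 86.27000000 - 79.21408868 = 17.7069


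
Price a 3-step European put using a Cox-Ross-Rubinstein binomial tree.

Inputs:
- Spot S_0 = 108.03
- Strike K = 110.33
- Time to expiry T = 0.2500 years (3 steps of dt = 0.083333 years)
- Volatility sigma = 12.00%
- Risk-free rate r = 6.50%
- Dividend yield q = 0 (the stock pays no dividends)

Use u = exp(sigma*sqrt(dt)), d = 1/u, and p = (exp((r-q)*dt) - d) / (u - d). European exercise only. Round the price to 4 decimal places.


dt = T/N = 0.083333
u = exp(sigma*sqrt(dt)) = 1.035248; d = 1/u = 0.965952
p = (exp((r-q)*dt) - d) / (u - d) = 0.569720
Discount per step: exp(-r*dt) = 0.994598
Stock lattice S(k, i) with i counting down-moves:
  k=0: S(0,0) = 108.0300
  k=1: S(1,0) = 111.8378; S(1,1) = 104.3518
  k=2: S(2,0) = 115.7799; S(2,1) = 108.0300; S(2,2) = 100.7988
  k=3: S(3,0) = 119.8609; S(3,1) = 111.8378; S(3,2) = 104.3518; S(3,3) = 97.3669
Terminal payoffs V(N, i) = max(K - S_T, 0):
  V(3,0) = 0.000000; V(3,1) = 0.000000; V(3,2) = 5.978193; V(3,3) = 12.963139
Backward induction: V(k, i) = exp(-r*dt) * [p * V(k+1, i) + (1-p) * V(k+1, i+1)].
  V(2,0) = exp(-r*dt) * [p*0.000000 + (1-p)*0.000000] = 0.000000
  V(2,1) = exp(-r*dt) * [p*0.000000 + (1-p)*5.978193] = 2.558402
  V(2,2) = exp(-r*dt) * [p*5.978193 + (1-p)*12.963139] = 8.935146
  V(1,0) = exp(-r*dt) * [p*0.000000 + (1-p)*2.558402] = 1.094883
  V(1,1) = exp(-r*dt) * [p*2.558402 + (1-p)*8.935146] = 5.273545
  V(0,0) = exp(-r*dt) * [p*1.094883 + (1-p)*5.273545] = 2.877251

Answer: Price = V(0,0) = 2.8773


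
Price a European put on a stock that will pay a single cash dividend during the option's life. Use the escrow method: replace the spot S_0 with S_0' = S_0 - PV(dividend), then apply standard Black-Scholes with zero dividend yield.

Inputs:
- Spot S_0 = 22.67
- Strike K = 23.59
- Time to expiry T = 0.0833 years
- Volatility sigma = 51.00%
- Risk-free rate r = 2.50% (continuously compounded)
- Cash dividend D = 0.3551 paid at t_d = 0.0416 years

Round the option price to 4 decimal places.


PV(D) = D * exp(-r * t_d) = 0.3551 * 0.99896054 = 0.35473089
S_0' = S_0 - PV(D) = 22.6700 - 0.35473089 = 22.31526911
d1 = (ln(S_0'/K) + (r + sigma^2/2)*T) / (sigma*sqrt(T)) = -0.28965731
d2 = d1 - sigma*sqrt(T) = -0.43685218
exp(-rT) = 0.99791967
N(-d1) = 0.61396079; N(-d2) = 0.66889072
P = K * exp(-rT) * N(-d2) - S_0' * N(-d1) = 23.5900 * 0.99791967 * 0.66889072 - 22.31526911 * 0.61396079 = 2.0456

Answer: Price = 2.0456


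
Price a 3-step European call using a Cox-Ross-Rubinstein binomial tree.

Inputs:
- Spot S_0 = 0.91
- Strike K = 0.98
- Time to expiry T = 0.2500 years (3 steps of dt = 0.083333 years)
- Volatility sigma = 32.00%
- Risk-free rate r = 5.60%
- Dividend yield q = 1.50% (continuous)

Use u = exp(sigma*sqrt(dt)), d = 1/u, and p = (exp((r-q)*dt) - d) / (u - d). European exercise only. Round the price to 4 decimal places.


dt = T/N = 0.083333
u = exp(sigma*sqrt(dt)) = 1.096777; d = 1/u = 0.911762
p = (exp((r-q)*dt) - d) / (u - d) = 0.495421
Discount per step: exp(-r*dt) = 0.995344
Stock lattice S(k, i) with i counting down-moves:
  k=0: S(0,0) = 0.9100
  k=1: S(1,0) = 0.9981; S(1,1) = 0.8297
  k=2: S(2,0) = 1.0947; S(2,1) = 0.9100; S(2,2) = 0.7565
  k=3: S(3,0) = 1.2006; S(3,1) = 0.9981; S(3,2) = 0.8297; S(3,3) = 0.6897
Terminal payoffs V(N, i) = max(S_T - K, 0):
  V(3,0) = 0.220595; V(3,1) = 0.018067; V(3,2) = 0.000000; V(3,3) = 0.000000
Backward induction: V(k, i) = exp(-r*dt) * [p * V(k+1, i) + (1-p) * V(k+1, i+1)].
  V(2,0) = exp(-r*dt) * [p*0.220595 + (1-p)*0.018067] = 0.117853
  V(2,1) = exp(-r*dt) * [p*0.018067 + (1-p)*0.000000] = 0.008909
  V(2,2) = exp(-r*dt) * [p*0.000000 + (1-p)*0.000000] = 0.000000
  V(1,0) = exp(-r*dt) * [p*0.117853 + (1-p)*0.008909] = 0.062589
  V(1,1) = exp(-r*dt) * [p*0.008909 + (1-p)*0.000000] = 0.004393
  V(0,0) = exp(-r*dt) * [p*0.062589 + (1-p)*0.004393] = 0.033070

Answer: Price = V(0,0) = 0.0331


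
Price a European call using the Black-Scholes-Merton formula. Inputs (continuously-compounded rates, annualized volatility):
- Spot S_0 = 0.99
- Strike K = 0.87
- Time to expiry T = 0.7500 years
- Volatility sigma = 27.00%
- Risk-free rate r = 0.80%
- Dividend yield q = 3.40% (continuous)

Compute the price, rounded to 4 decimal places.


d1 = (ln(S/K) + (r - q + 0.5*sigma^2) * T) / (sigma * sqrt(T)) = 0.58611415
d2 = d1 - sigma * sqrt(T) = 0.35228729
exp(-rT) = 0.99401796; exp(-qT) = 0.97482238
C = S_0 * exp(-qT) * N(d1) - K * exp(-rT) * N(d2)
N(d1) = 0.72110060; N(d2) = 0.63768859
C = 0.9900 * 0.97482238 * 0.72110060 - 0.8700 * 0.99401796 * 0.63768859 = 0.1444

Answer: Price = 0.1444


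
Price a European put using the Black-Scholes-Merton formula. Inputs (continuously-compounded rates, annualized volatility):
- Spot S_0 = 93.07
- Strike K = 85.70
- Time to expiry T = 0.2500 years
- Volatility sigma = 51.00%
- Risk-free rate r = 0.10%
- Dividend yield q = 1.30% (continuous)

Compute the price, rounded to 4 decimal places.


Answer: Price = 5.9412

Derivation:
d1 = (ln(S/K) + (r - q + 0.5*sigma^2) * T) / (sigma * sqrt(T)) = 0.43926107
d2 = d1 - sigma * sqrt(T) = 0.18426107
exp(-rT) = 0.99975003; exp(-qT) = 0.99675528
P = K * exp(-rT) * N(-d2) - S_0 * exp(-qT) * N(-d1)
N(-d1) = 0.33023619; N(-d2) = 0.42690433
P = 85.7000 * 0.99975003 * 0.42690433 - 93.0700 * 0.99675528 * 0.33023619 = 5.9412


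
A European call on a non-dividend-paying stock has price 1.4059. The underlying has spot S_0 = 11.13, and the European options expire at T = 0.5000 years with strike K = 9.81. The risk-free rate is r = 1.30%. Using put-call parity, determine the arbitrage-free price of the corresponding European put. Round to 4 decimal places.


Put-call parity: C - P = S_0 * exp(-qT) - K * exp(-rT).
S_0 * exp(-qT) = 11.1300 * 1.00000000 = 11.13000000
K * exp(-rT) = 9.8100 * 0.99352108 = 9.74644179
P = C - S*exp(-qT) + K*exp(-rT)
P = 1.4059 - 11.13000000 + 9.74644179 = 0.0223

Answer: Put price = 0.0223


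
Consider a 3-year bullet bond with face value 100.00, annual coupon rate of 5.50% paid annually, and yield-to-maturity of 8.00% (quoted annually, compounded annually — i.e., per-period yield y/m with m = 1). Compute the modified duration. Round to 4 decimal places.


Answer: Modified duration = 2.6303

Derivation:
Coupon per period c = face * coupon_rate / m = 5.500000
Periods per year m = 1; per-period yield y/m = 0.080000
Number of cashflows N = 3
Cashflows (t years, CF_t, discount factor 1/(1+y/m)^(m*t), PV):
  t = 1.0000: CF_t = 5.500000, DF = 0.925926, PV = 5.092593
  t = 2.0000: CF_t = 5.500000, DF = 0.857339, PV = 4.715364
  t = 3.0000: CF_t = 105.500000, DF = 0.793832, PV = 83.749301
Price P = sum_t PV_t = 93.557258
First compute Macaulay numerator sum_t t * PV_t:
  t * PV_t at t = 1.0000: 5.092593
  t * PV_t at t = 2.0000: 9.430727
  t * PV_t at t = 3.0000: 251.247904
Macaulay duration D = 265.771224 / 93.557258 = 2.840733
Modified duration = D / (1 + y/m) = 2.840733 / (1 + 0.080000) = 2.630309


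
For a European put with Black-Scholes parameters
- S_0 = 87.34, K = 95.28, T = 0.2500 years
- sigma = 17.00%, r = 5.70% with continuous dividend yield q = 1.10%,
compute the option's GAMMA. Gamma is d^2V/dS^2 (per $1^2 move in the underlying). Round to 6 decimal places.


d1 = -0.8458691411; d2 = -0.9308691411
phi(d1) = 0.2789602905; exp(-qT) = 0.9972537778; exp(-rT) = 0.9858510507
Gamma = exp(-qT) * phi(d1) / (S * sigma * sqrt(T)) = 0.9972537778 * 0.2789602905 / (87.3400 * 0.1700 * 0.5000000000) = 0.037473

Answer: Gamma = 0.037473


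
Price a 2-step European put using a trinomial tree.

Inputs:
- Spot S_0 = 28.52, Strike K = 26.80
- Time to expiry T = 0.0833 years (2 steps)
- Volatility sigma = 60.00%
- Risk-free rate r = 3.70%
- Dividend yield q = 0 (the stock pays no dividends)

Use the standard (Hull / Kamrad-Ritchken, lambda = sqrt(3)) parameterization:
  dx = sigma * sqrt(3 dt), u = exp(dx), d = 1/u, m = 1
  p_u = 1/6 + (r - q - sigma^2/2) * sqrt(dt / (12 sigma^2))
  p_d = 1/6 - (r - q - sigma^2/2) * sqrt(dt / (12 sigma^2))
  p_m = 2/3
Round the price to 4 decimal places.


Answer: Price = V(0,0) = 1.1610

Derivation:
dt = T/N = 0.041650; dx = sigma*sqrt(3*dt) = 0.212090
u = exp(dx) = 1.236259; d = 1/u = 0.808892
p_u = 0.152626, p_m = 0.666667, p_d = 0.180708
Discount per step: exp(-r*dt) = 0.998460
Stock lattice S(k, j) with j the centered position index:
  k=0: S(0,+0) = 28.5200
  k=1: S(1,-1) = 23.0696; S(1,+0) = 28.5200; S(1,+1) = 35.2581
  k=2: S(2,-2) = 18.6608; S(2,-1) = 23.0696; S(2,+0) = 28.5200; S(2,+1) = 35.2581; S(2,+2) = 43.5881
Terminal payoffs V(N, j) = max(K - S_T, 0):
  V(2,-2) = 8.139175; V(2,-1) = 3.730394; V(2,+0) = 0.000000; V(2,+1) = 0.000000; V(2,+2) = 0.000000
Backward induction: V(k, j) = exp(-r*dt) * [p_u * V(k+1, j+1) + p_m * V(k+1, j) + p_d * V(k+1, j-1)]
  V(1,-1) = exp(-r*dt) * [p_u*0.000000 + p_m*3.730394 + p_d*8.139175] = 3.951647
  V(1,+0) = exp(-r*dt) * [p_u*0.000000 + p_m*0.000000 + p_d*3.730394] = 0.673073
  V(1,+1) = exp(-r*dt) * [p_u*0.000000 + p_m*0.000000 + p_d*0.000000] = 0.000000
  V(0,+0) = exp(-r*dt) * [p_u*0.000000 + p_m*0.673073 + p_d*3.951647] = 1.161018


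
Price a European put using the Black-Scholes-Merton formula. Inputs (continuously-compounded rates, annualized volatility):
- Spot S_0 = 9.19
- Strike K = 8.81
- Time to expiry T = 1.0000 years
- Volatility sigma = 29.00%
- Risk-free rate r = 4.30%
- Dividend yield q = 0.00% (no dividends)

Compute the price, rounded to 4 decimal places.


Answer: Price = 0.6841

Derivation:
d1 = (ln(S/K) + (r - q + 0.5*sigma^2) * T) / (sigma * sqrt(T)) = 0.43889137
d2 = d1 - sigma * sqrt(T) = 0.14889137
exp(-rT) = 0.95791139; exp(-qT) = 1.00000000
P = K * exp(-rT) * N(-d2) - S_0 * exp(-qT) * N(-d1)
N(-d1) = 0.33037013; N(-d2) = 0.44081968
P = 8.8100 * 0.95791139 * 0.44081968 - 9.1900 * 1.00000000 * 0.33037013 = 0.6841


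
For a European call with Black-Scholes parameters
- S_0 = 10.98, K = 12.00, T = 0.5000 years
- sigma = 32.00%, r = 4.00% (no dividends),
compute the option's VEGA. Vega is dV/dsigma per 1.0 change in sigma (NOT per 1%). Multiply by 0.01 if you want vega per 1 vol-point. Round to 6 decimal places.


d1 = -0.1910567773; d2 = -0.4173309473
phi(d1) = 0.3917270905; exp(-qT) = 1.0000000000; exp(-rT) = 0.9801986733
Vega = S * exp(-qT) * phi(d1) * sqrt(T) = 10.9800 * 1.0000000000 * 0.3917270905 * 0.7071067812 = 3.041382

Answer: Vega = 3.041382


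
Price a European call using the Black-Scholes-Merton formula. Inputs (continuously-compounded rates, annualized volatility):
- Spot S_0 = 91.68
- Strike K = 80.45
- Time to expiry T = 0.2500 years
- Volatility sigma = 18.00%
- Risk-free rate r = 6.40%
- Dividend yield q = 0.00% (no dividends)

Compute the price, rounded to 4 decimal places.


d1 = (ln(S/K) + (r - q + 0.5*sigma^2) * T) / (sigma * sqrt(T)) = 1.67464866
d2 = d1 - sigma * sqrt(T) = 1.58464866
exp(-rT) = 0.98412732; exp(-qT) = 1.00000000
C = S_0 * exp(-qT) * N(d1) - K * exp(-rT) * N(d2)
N(d1) = 0.95299841; N(d2) = 0.94347691
C = 91.6800 * 1.00000000 * 0.95299841 - 80.4500 * 0.98412732 * 0.94347691 = 12.6730

Answer: Price = 12.6730


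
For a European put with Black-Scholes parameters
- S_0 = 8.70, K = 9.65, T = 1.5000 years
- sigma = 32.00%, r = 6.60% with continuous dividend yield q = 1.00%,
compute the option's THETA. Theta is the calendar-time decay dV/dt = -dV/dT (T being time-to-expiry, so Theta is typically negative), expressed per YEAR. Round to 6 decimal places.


Answer: Theta = -0.135334

Derivation:
d1 = 0.1458597410; d2 = -0.2460586179
phi(d1) = 0.3947210109; exp(-qT) = 0.9851119396; exp(-rT) = 0.9057427080
Theta = -S*exp(-qT)*phi(d1)*sigma/(2*sqrt(T)) + r*K*exp(-rT)*N(-d2) - q*S*exp(-qT)*N(-d1)
N(-d1) = 0.4420160568; N(-d2) = 0.5971815717; sqrt(T) = 1.2247448714
Term 1 = -8.7000 * 0.9851119396 * 0.3947210109 * 0.3200 / (2 * 1.2247448714) = -0.4419462294
Term 2 = 0.0660 * 9.6500 * 0.9057427080 * 0.5971815717 = 0.3444946587
Term 3 = -0.0100 * 8.7000 * 0.9851119396 * 0.4420160568 = -0.0378828707
Theta = -0.4419462294 + (0.3444946587) + (-0.0378828707) = -0.135334


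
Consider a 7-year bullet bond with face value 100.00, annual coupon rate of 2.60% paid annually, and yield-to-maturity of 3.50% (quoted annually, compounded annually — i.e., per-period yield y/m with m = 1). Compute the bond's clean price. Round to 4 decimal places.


Answer: Price = 94.4969

Derivation:
Coupon per period c = face * coupon_rate / m = 2.600000
Periods per year m = 1; per-period yield y/m = 0.035000
Number of cashflows N = 7
Cashflows (t years, CF_t, discount factor 1/(1+y/m)^(m*t), PV):
  t = 1.0000: CF_t = 2.600000, DF = 0.966184, PV = 2.512077
  t = 2.0000: CF_t = 2.600000, DF = 0.933511, PV = 2.427128
  t = 3.0000: CF_t = 2.600000, DF = 0.901943, PV = 2.345051
  t = 4.0000: CF_t = 2.600000, DF = 0.871442, PV = 2.265750
  t = 5.0000: CF_t = 2.600000, DF = 0.841973, PV = 2.189130
  t = 6.0000: CF_t = 2.600000, DF = 0.813501, PV = 2.115102
  t = 7.0000: CF_t = 102.600000, DF = 0.785991, PV = 80.642673
Price P = sum_t PV_t = 94.496910


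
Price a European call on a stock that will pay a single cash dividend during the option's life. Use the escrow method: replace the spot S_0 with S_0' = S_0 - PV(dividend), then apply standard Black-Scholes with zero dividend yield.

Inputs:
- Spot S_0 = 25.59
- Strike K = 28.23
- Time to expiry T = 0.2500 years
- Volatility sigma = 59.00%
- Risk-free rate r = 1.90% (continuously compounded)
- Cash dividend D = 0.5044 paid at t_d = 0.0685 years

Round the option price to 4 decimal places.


Answer: Price = 1.8385

Derivation:
PV(D) = D * exp(-r * t_d) = 0.5044 * 0.99869935 = 0.50374395
S_0' = S_0 - PV(D) = 25.5900 - 0.50374395 = 25.08625605
d1 = (ln(S_0'/K) + (r + sigma^2/2)*T) / (sigma*sqrt(T)) = -0.23661903
d2 = d1 - sigma*sqrt(T) = -0.53161903
exp(-rT) = 0.99526126
N(d1) = 0.40647618; N(d2) = 0.29749494
C = S_0' * N(d1) - K * exp(-rT) * N(d2) = 25.08625605 * 0.40647618 - 28.2300 * 0.99526126 * 0.29749494 = 1.8385


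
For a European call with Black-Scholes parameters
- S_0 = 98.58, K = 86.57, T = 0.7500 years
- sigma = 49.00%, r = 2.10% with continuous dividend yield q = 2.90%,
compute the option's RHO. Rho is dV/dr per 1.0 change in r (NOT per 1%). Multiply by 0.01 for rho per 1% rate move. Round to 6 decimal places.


d1 = 0.5041860065; d2 = 0.0798335587
phi(d1) = 0.3513261454; exp(-qT) = 0.9784848257; exp(-rT) = 0.9843733826
N(d2) = 0.5318151832
Rho = K*T*exp(-rT)*N(d2) = 86.5700 * 0.7500 * 0.9843733826 * 0.5318151832 = 33.989852

Answer: Rho = 33.989852


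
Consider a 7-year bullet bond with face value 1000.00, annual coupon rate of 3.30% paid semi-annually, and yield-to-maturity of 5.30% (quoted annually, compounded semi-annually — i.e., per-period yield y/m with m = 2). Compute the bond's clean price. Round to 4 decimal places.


Answer: Price = 884.2964

Derivation:
Coupon per period c = face * coupon_rate / m = 16.500000
Periods per year m = 2; per-period yield y/m = 0.026500
Number of cashflows N = 14
Cashflows (t years, CF_t, discount factor 1/(1+y/m)^(m*t), PV):
  t = 0.5000: CF_t = 16.500000, DF = 0.974184, PV = 16.074038
  t = 1.0000: CF_t = 16.500000, DF = 0.949035, PV = 15.659073
  t = 1.5000: CF_t = 16.500000, DF = 0.924535, PV = 15.254820
  t = 2.0000: CF_t = 16.500000, DF = 0.900667, PV = 14.861003
  t = 2.5000: CF_t = 16.500000, DF = 0.877415, PV = 14.477353
  t = 3.0000: CF_t = 16.500000, DF = 0.854764, PV = 14.103608
  t = 3.5000: CF_t = 16.500000, DF = 0.832698, PV = 13.739511
  t = 4.0000: CF_t = 16.500000, DF = 0.811201, PV = 13.384813
  t = 4.5000: CF_t = 16.500000, DF = 0.790259, PV = 13.039272
  t = 5.0000: CF_t = 16.500000, DF = 0.769858, PV = 12.702652
  t = 5.5000: CF_t = 16.500000, DF = 0.749983, PV = 12.374722
  t = 6.0000: CF_t = 16.500000, DF = 0.730622, PV = 12.055258
  t = 6.5000: CF_t = 16.500000, DF = 0.711760, PV = 11.744041
  t = 7.0000: CF_t = 1016.500000, DF = 0.693385, PV = 704.826186
Price P = sum_t PV_t = 884.296350


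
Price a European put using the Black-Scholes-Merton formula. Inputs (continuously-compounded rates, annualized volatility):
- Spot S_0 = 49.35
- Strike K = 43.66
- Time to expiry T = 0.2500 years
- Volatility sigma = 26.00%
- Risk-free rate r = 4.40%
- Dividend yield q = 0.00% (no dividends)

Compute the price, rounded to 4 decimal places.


d1 = (ln(S/K) + (r - q + 0.5*sigma^2) * T) / (sigma * sqrt(T)) = 1.09196473
d2 = d1 - sigma * sqrt(T) = 0.96196473
exp(-rT) = 0.98906028; exp(-qT) = 1.00000000
P = K * exp(-rT) * N(-d2) - S_0 * exp(-qT) * N(-d1)
N(-d1) = 0.13742430; N(-d2) = 0.16803366
P = 43.6600 * 0.98906028 * 0.16803366 - 49.3500 * 1.00000000 * 0.13742430 = 0.4742

Answer: Price = 0.4742


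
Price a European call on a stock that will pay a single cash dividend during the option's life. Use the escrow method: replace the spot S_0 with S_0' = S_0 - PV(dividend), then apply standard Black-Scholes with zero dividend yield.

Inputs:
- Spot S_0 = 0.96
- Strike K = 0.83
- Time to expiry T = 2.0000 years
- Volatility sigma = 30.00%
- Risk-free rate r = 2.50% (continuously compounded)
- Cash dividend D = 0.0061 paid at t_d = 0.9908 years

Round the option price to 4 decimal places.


PV(D) = D * exp(-r * t_d) = 0.0061 * 0.97553426 = 0.00595076
S_0' = S_0 - PV(D) = 0.9600 - 0.00595076 = 0.95404924
d1 = (ln(S_0'/K) + (r + sigma^2/2)*T) / (sigma*sqrt(T)) = 0.65829186
d2 = d1 - sigma*sqrt(T) = 0.23402780
exp(-rT) = 0.95122942
N(d1) = 0.74482470; N(d2) = 0.59251830
C = S_0' * N(d1) - K * exp(-rT) * N(d2) = 0.95404924 * 0.74482470 - 0.8300 * 0.95122942 * 0.59251830 = 0.2428

Answer: Price = 0.2428


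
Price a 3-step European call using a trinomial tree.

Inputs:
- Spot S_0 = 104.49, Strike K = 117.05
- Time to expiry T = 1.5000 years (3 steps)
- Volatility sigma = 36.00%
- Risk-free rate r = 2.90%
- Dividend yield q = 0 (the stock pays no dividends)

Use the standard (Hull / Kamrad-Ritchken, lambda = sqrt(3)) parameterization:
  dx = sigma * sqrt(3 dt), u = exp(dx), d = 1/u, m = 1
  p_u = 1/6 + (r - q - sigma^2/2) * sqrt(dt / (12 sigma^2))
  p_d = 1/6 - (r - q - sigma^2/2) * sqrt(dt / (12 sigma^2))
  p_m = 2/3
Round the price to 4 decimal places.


Answer: Price = V(0,0) = 15.3708

Derivation:
dt = T/N = 0.500000; dx = sigma*sqrt(3*dt) = 0.440908
u = exp(dx) = 1.554118; d = 1/u = 0.643452
p_u = 0.146368, p_m = 0.666667, p_d = 0.186966
Discount per step: exp(-r*dt) = 0.985605
Stock lattice S(k, j) with j the centered position index:
  k=0: S(0,+0) = 104.4900
  k=1: S(1,-1) = 67.2343; S(1,+0) = 104.4900; S(1,+1) = 162.3898
  k=2: S(2,-2) = 43.2620; S(2,-1) = 67.2343; S(2,+0) = 104.4900; S(2,+1) = 162.3898; S(2,+2) = 252.3729
  k=3: S(3,-3) = 27.8370; S(3,-2) = 43.2620; S(3,-1) = 67.2343; S(3,+0) = 104.4900; S(3,+1) = 162.3898; S(3,+2) = 252.3729; S(3,+3) = 392.2172
Terminal payoffs V(N, j) = max(S_T - K, 0):
  V(3,-3) = 0.000000; V(3,-2) = 0.000000; V(3,-1) = 0.000000; V(3,+0) = 0.000000; V(3,+1) = 45.339785; V(3,+2) = 135.322881; V(3,+3) = 275.167226
Backward induction: V(k, j) = exp(-r*dt) * [p_u * V(k+1, j+1) + p_m * V(k+1, j) + p_d * V(k+1, j-1)]
  V(2,-2) = exp(-r*dt) * [p_u*0.000000 + p_m*0.000000 + p_d*0.000000] = 0.000000
  V(2,-1) = exp(-r*dt) * [p_u*0.000000 + p_m*0.000000 + p_d*0.000000] = 0.000000
  V(2,+0) = exp(-r*dt) * [p_u*45.339785 + p_m*0.000000 + p_d*0.000000] = 6.540746
  V(2,+1) = exp(-r*dt) * [p_u*135.322881 + p_m*45.339785 + p_d*0.000000] = 49.313166
  V(2,+2) = exp(-r*dt) * [p_u*275.167226 + p_m*135.322881 + p_d*45.339785] = 136.967324
  V(1,-1) = exp(-r*dt) * [p_u*6.540746 + p_m*0.000000 + p_d*0.000000] = 0.943572
  V(1,+0) = exp(-r*dt) * [p_u*49.313166 + p_m*6.540746 + p_d*0.000000] = 11.411675
  V(1,+1) = exp(-r*dt) * [p_u*136.967324 + p_m*49.313166 + p_d*6.540746] = 53.366474
  V(0,+0) = exp(-r*dt) * [p_u*53.366474 + p_m*11.411675 + p_d*0.943572] = 15.370824


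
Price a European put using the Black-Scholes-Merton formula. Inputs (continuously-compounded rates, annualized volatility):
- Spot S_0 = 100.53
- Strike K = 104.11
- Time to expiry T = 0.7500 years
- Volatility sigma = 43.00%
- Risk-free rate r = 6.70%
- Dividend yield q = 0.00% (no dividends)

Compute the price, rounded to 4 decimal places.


d1 = (ln(S/K) + (r - q + 0.5*sigma^2) * T) / (sigma * sqrt(T)) = 0.22716896
d2 = d1 - sigma * sqrt(T) = -0.14522197
exp(-rT) = 0.95099165; exp(-qT) = 1.00000000
P = K * exp(-rT) * N(-d2) - S_0 * exp(-qT) * N(-d1)
N(-d1) = 0.41014618; N(-d2) = 0.55773219
P = 104.1100 * 0.95099165 * 0.55773219 - 100.5300 * 1.00000000 * 0.41014618 = 13.9878

Answer: Price = 13.9878


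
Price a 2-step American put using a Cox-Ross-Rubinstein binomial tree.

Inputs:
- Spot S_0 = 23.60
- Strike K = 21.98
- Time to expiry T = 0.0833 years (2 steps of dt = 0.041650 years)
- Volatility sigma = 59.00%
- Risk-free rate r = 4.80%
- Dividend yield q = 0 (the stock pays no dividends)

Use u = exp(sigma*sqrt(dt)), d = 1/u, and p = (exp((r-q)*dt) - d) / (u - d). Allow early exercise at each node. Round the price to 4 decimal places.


Answer: Price = V(0,0) = 0.9303

Derivation:
dt = T/N = 0.041650
u = exp(sigma*sqrt(dt)) = 1.127958; d = 1/u = 0.886558
p = (exp((r-q)*dt) - d) / (u - d) = 0.478224
Discount per step: exp(-r*dt) = 0.998003
Stock lattice S(k, i) with i counting down-moves:
  k=0: S(0,0) = 23.6000
  k=1: S(1,0) = 26.6198; S(1,1) = 20.9228
  k=2: S(2,0) = 30.0260; S(2,1) = 23.6000; S(2,2) = 18.5492
Terminal payoffs V(N, i) = max(K - S_T, 0):
  V(2,0) = 0.000000; V(2,1) = 0.000000; V(2,2) = 3.430768
Backward induction: V(k, i) = exp(-r*dt) * [p * V(k+1, i) + (1-p) * V(k+1, i+1)]; then take max(V_cont, immediate exercise) for American.
  V(1,0) = exp(-r*dt) * [p*0.000000 + (1-p)*0.000000] = 0.000000; exercise = 0.000000; V(1,0) = max -> 0.000000
  V(1,1) = exp(-r*dt) * [p*0.000000 + (1-p)*3.430768] = 1.786517; exercise = 1.057240; V(1,1) = max -> 1.786517
  V(0,0) = exp(-r*dt) * [p*0.000000 + (1-p)*1.786517] = 0.930300; exercise = 0.000000; V(0,0) = max -> 0.930300


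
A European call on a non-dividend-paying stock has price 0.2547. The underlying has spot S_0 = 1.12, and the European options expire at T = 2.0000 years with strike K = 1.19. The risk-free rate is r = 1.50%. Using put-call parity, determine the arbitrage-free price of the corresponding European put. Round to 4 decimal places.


Put-call parity: C - P = S_0 * exp(-qT) - K * exp(-rT).
S_0 * exp(-qT) = 1.1200 * 1.00000000 = 1.12000000
K * exp(-rT) = 1.1900 * 0.97044553 = 1.15483018
P = C - S*exp(-qT) + K*exp(-rT)
P = 0.2547 - 1.12000000 + 1.15483018 = 0.2895

Answer: Put price = 0.2895


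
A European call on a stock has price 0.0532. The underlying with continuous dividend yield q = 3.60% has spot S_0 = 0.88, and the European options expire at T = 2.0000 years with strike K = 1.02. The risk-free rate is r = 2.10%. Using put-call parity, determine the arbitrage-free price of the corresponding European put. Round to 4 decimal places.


Put-call parity: C - P = S_0 * exp(-qT) - K * exp(-rT).
S_0 * exp(-qT) = 0.8800 * 0.93053090 = 0.81886719
K * exp(-rT) = 1.0200 * 0.95886978 = 0.97804718
P = C - S*exp(-qT) + K*exp(-rT)
P = 0.0532 - 0.81886719 + 0.97804718 = 0.2124

Answer: Put price = 0.2124


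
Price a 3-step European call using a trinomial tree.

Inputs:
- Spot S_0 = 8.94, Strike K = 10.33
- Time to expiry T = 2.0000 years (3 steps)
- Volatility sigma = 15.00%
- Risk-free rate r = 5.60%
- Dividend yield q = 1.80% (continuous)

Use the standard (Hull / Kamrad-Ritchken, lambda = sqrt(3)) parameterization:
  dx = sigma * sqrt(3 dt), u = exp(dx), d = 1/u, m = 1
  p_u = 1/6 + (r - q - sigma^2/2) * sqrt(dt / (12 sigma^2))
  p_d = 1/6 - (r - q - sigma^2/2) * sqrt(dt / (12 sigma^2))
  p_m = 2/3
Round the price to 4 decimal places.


dt = T/N = 0.666667; dx = sigma*sqrt(3*dt) = 0.212132
u = exp(dx) = 1.236311; d = 1/u = 0.808858
p_u = 0.208700, p_m = 0.666667, p_d = 0.124633
Discount per step: exp(-r*dt) = 0.963355
Stock lattice S(k, j) with j the centered position index:
  k=0: S(0,+0) = 8.9400
  k=1: S(1,-1) = 7.2312; S(1,+0) = 8.9400; S(1,+1) = 11.0526
  k=2: S(2,-2) = 5.8490; S(2,-1) = 7.2312; S(2,+0) = 8.9400; S(2,+1) = 11.0526; S(2,+2) = 13.6645
  k=3: S(3,-3) = 4.7310; S(3,-2) = 5.8490; S(3,-1) = 7.2312; S(3,+0) = 8.9400; S(3,+1) = 11.0526; S(3,+2) = 13.6645; S(3,+3) = 16.8935
Terminal payoffs V(N, j) = max(S_T - K, 0):
  V(3,-3) = 0.000000; V(3,-2) = 0.000000; V(3,-1) = 0.000000; V(3,+0) = 0.000000; V(3,+1) = 0.722621; V(3,+2) = 3.334479; V(3,+3) = 6.563547
Backward induction: V(k, j) = exp(-r*dt) * [p_u * V(k+1, j+1) + p_m * V(k+1, j) + p_d * V(k+1, j-1)]
  V(2,-2) = exp(-r*dt) * [p_u*0.000000 + p_m*0.000000 + p_d*0.000000] = 0.000000
  V(2,-1) = exp(-r*dt) * [p_u*0.000000 + p_m*0.000000 + p_d*0.000000] = 0.000000
  V(2,+0) = exp(-r*dt) * [p_u*0.722621 + p_m*0.000000 + p_d*0.000000] = 0.145285
  V(2,+1) = exp(-r*dt) * [p_u*3.334479 + p_m*0.722621 + p_d*0.000000] = 1.134499
  V(2,+2) = exp(-r*dt) * [p_u*6.563547 + p_m*3.334479 + p_d*0.722621] = 3.547903
  V(1,-1) = exp(-r*dt) * [p_u*0.145285 + p_m*0.000000 + p_d*0.000000] = 0.029210
  V(1,+0) = exp(-r*dt) * [p_u*1.134499 + p_m*0.145285 + p_d*0.000000] = 0.321401
  V(1,+1) = exp(-r*dt) * [p_u*3.547903 + p_m*1.134499 + p_d*0.145285] = 1.459375
  V(0,+0) = exp(-r*dt) * [p_u*1.459375 + p_m*0.321401 + p_d*0.029210] = 0.503333

Answer: Price = V(0,0) = 0.5033
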